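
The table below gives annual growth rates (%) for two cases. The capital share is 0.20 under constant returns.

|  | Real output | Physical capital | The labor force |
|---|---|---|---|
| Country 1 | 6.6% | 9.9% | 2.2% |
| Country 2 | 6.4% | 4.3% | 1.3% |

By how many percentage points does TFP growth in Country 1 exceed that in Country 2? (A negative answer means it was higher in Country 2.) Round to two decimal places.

-1.64 percentage points

Labor's share = 1 − 0.2 = 0.8.
Country 1: TFP = 6.6 − 1.98 − 1.76 = 2.86%.
Country 2: TFP = 6.4 − 0.86 − 1.04 = 4.5%.
Difference = 2.86 − (4.5) = -1.64 pp.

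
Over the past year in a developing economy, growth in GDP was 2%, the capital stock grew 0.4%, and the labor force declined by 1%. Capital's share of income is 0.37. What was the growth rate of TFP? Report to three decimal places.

Labor's share = 1 − 0.37 = 0.63.
The capital stock: 0.37 × 0.4 = 0.148 pp.
The labor force: 0.63 × (-1) = -0.63 pp.
TFP growth = 2 + 0.482 = 2.482%.

2.482%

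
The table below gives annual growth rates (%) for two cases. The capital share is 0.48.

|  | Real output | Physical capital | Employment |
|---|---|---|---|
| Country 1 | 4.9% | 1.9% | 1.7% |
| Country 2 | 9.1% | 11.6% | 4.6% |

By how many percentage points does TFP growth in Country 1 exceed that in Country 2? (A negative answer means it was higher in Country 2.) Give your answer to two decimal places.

1.96 percentage points

Labor's share = 1 − 0.48 = 0.52.
Country 1: TFP = 4.9 − 0.912 − 0.884 = 3.104%.
Country 2: TFP = 9.1 − 5.568 − 2.392 = 1.14%.
Difference = 3.104 − (1.14) = 1.964 pp.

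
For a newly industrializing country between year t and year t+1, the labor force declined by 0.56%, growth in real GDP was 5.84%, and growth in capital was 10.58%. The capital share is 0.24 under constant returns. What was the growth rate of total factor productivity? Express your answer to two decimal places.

Labor's share = 1 − 0.24 = 0.76.
Capital: 0.24 × 10.58 = 2.5392 pp.
The labor force: 0.76 × (-0.56) = -0.4256 pp.
TFP growth = 5.84 − 2.1136 = 3.7264%.

Total factor productivity growth was 3.73%.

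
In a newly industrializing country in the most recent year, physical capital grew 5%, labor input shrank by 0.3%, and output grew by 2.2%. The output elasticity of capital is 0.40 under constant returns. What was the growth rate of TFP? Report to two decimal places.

Labor's share = 1 − 0.4 = 0.6.
Physical capital: 0.4 × 5 = 2 pp.
Labor input: 0.6 × (-0.3) = -0.18 pp.
TFP growth = 2.2 − 1.82 = 0.38%.

TFP growth was 0.38%.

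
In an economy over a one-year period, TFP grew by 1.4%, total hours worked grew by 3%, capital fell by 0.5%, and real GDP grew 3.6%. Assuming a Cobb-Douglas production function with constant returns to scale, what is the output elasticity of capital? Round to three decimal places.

gY = gA + α·gK + (1−α)·gL, so gY − gA − gL = α(gK − gL).
3.6 − 1.4 − 3 = α × (-0.5 − 3).
-0.8 = -3.5 α, so α = 0.22857.

The output elasticity of capital is 0.229.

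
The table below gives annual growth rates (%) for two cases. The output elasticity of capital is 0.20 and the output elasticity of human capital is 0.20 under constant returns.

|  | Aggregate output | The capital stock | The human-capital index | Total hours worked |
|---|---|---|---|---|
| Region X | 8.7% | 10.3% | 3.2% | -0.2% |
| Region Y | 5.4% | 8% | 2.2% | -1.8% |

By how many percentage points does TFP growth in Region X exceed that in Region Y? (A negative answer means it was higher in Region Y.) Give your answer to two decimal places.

1.68 percentage points

Labor's share = 1 − 0.2 − 0.2 = 0.6.
Region X: TFP = 8.7 − 2.06 − 0.64 + 0.12 = 6.12%.
Region Y: TFP = 5.4 − 1.6 − 0.44 + 1.08 = 4.44%.
Difference = 6.12 − (4.44) = 1.68 pp.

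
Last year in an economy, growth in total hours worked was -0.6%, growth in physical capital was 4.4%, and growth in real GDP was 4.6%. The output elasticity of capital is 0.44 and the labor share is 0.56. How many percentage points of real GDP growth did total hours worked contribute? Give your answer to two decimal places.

Labor's share = 1 − 0.44 = 0.56.
Contribution = share × growth = 0.56 × (-0.6) = -0.336 pp.

-0.34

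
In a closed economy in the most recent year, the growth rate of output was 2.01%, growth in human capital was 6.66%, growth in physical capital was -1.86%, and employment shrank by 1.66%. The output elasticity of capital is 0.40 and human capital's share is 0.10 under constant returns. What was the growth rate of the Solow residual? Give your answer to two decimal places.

Labor's share = 1 − 0.4 − 0.1 = 0.5.
Physical capital: 0.4 × (-1.86) = -0.744 pp.
Human capital: 0.1 × 6.66 = 0.666 pp.
Employment: 0.5 × (-1.66) = -0.83 pp.
TFP growth = 2.01 + 0.908 = 2.918%.

2.92%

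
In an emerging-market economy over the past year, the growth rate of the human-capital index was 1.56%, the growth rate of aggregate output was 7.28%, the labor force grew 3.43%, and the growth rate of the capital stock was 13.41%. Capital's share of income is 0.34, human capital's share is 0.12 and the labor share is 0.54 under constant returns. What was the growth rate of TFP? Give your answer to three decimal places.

Labor's share = 1 − 0.34 − 0.12 = 0.54.
The capital stock: 0.34 × 13.41 = 4.5594 pp.
The human-capital index: 0.12 × 1.56 = 0.1872 pp.
The labor force: 0.54 × 3.43 = 1.8522 pp.
TFP growth = 7.28 − 6.5988 = 0.6812%.

0.681%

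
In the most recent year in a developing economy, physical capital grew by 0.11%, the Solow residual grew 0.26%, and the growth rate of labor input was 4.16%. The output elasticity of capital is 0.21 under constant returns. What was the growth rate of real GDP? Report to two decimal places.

3.57%

Labor's share = 1 − 0.21 = 0.79.
Physical capital: 0.21 × 0.11 = 0.0231 pp.
Labor input: 0.79 × 4.16 = 3.2864 pp.
Output growth = 0.26 + 3.3095 = 3.5695%.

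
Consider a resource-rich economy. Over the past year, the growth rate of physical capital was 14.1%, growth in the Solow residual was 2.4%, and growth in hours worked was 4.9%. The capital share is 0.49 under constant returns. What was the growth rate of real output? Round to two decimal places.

11.81%

Labor's share = 1 − 0.49 = 0.51.
Physical capital: 0.49 × 14.1 = 6.909 pp.
Hours worked: 0.51 × 4.9 = 2.499 pp.
Output growth = 2.4 + 9.408 = 11.808%.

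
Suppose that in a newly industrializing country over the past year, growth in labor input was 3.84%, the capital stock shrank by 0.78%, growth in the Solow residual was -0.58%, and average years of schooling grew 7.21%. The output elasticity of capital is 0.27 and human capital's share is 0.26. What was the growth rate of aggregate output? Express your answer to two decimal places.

2.89%

Labor's share = 1 − 0.27 − 0.26 = 0.47.
The capital stock: 0.27 × (-0.78) = -0.2106 pp.
Average years of schooling: 0.26 × 7.21 = 1.8746 pp.
Labor input: 0.47 × 3.84 = 1.8048 pp.
Output growth = -0.58 + 3.4688 = 2.8888%.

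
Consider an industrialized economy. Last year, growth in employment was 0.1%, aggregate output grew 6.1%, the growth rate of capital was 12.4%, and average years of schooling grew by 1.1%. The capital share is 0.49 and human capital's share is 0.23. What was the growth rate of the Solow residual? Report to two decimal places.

Labor's share = 1 − 0.49 − 0.23 = 0.28.
Capital: 0.49 × 12.4 = 6.076 pp.
Average years of schooling: 0.23 × 1.1 = 0.253 pp.
Employment: 0.28 × 0.1 = 0.028 pp.
TFP growth = 6.1 − 6.357 = -0.257%.

-0.26%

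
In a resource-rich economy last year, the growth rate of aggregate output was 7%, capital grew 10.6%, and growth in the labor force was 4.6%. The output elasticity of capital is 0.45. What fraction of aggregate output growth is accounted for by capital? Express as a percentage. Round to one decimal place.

Capital contributed 0.45 × 10.6 = 4.77 pp.
Share of growth = 4.77 / 7 × 100 = 68.143%.

68.1%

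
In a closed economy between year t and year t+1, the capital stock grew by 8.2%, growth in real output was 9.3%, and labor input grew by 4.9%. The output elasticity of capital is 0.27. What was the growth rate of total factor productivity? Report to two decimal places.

Labor's share = 1 − 0.27 = 0.73.
The capital stock: 0.27 × 8.2 = 2.214 pp.
Labor input: 0.73 × 4.9 = 3.577 pp.
TFP growth = 9.3 − 5.791 = 3.509%.

3.51%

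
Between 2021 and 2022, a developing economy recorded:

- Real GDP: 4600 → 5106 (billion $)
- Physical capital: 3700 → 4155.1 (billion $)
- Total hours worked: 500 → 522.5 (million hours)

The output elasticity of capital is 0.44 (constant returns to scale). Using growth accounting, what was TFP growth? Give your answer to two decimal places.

Real GDP growth = (5106 − 4600) / 4600 = 11%.
Physical capital growth = (4155.1 − 3700) / 3700 = 12.3%.
Total hours worked growth = (522.5 − 500) / 500 = 4.5%.
Labor's share = 1 − 0.44 = 0.56.
Physical capital: 0.44 × 12.3 = 5.412 pp.
Total hours worked: 0.56 × 4.5 = 2.52 pp.
TFP growth = 11 − 7.932 = 3.068%.

TFP growth was 3.07%.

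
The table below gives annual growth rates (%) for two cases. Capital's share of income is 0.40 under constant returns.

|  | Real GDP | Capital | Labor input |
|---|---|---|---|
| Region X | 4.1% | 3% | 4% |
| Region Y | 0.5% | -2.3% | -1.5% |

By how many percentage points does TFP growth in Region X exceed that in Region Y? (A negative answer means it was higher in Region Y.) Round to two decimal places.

-1.82 percentage points

Labor's share = 1 − 0.4 = 0.6.
Region X: TFP = 4.1 − 1.2 − 2.4 = 0.5%.
Region Y: TFP = 0.5 + 0.92 + 0.9 = 2.32%.
Difference = 0.5 − (2.32) = -1.82 pp.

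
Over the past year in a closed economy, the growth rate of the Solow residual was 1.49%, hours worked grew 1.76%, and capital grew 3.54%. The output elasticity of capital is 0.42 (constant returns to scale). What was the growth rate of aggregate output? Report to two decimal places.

4.00%

Labor's share = 1 − 0.42 = 0.58.
Capital: 0.42 × 3.54 = 1.4868 pp.
Hours worked: 0.58 × 1.76 = 1.0208 pp.
Output growth = 1.49 + 2.5076 = 3.9976%.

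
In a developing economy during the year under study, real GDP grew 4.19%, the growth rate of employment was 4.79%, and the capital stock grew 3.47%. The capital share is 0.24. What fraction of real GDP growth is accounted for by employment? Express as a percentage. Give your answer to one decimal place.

Labor's share = 1 − 0.24 = 0.76.
Employment contributed 0.76 × 4.79 = 3.6404 pp.
Share of growth = 3.6404 / 4.19 × 100 = 86.883%.

Employment accounted for 86.9% of growth.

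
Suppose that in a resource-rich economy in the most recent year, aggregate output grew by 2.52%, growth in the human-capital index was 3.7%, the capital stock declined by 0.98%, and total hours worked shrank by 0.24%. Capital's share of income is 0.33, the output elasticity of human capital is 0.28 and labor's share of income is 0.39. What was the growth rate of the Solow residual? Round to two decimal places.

The Solow residual grew 1.90%.

Labor's share = 1 − 0.33 − 0.28 = 0.39.
The capital stock: 0.33 × (-0.98) = -0.3234 pp.
The human-capital index: 0.28 × 3.7 = 1.036 pp.
Total hours worked: 0.39 × (-0.24) = -0.0936 pp.
TFP growth = 2.52 − 0.619 = 1.901%.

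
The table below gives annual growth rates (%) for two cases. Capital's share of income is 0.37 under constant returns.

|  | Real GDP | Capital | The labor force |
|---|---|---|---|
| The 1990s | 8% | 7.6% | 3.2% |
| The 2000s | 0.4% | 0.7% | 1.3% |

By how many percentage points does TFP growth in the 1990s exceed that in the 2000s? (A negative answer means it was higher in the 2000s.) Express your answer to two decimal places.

Labor's share = 1 − 0.37 = 0.63.
The 1990s: TFP = 8 − 2.812 − 2.016 = 3.172%.
The 2000s: TFP = 0.4 − 0.259 − 0.819 = -0.678%.
Difference = 3.172 − (-0.678) = 3.85 pp.

3.85 percentage points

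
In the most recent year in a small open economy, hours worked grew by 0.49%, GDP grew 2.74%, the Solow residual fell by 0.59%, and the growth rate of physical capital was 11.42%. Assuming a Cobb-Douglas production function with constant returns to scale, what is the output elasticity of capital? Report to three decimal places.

0.260

gY = gA + α·gK + (1−α)·gL, so gY − gA − gL = α(gK − gL).
2.74 + 0.59 − 0.49 = α × (11.42 − 0.49).
2.84 = 10.93 α, so α = 0.25984.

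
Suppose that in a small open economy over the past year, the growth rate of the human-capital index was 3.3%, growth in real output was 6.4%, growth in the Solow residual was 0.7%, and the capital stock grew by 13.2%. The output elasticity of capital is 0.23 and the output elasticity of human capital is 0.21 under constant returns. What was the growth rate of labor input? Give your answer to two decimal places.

3.52%

Labor's share = 1 − 0.23 − 0.21 = 0.56.
gY = gA + 0.23×13.2 + 0.21×3.3 + 0.56×g.
0.56×g = 6.4 − 0.7 − 3.729 = 1.971.
g = 1.971 / 0.56 = 3.5196%.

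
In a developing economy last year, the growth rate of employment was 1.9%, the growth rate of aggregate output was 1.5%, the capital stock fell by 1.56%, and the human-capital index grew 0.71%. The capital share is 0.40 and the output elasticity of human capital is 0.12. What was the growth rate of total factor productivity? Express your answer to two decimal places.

1.13%

Labor's share = 1 − 0.4 − 0.12 = 0.48.
The capital stock: 0.4 × (-1.56) = -0.624 pp.
The human-capital index: 0.12 × 0.71 = 0.0852 pp.
Employment: 0.48 × 1.9 = 0.912 pp.
TFP growth = 1.5 − 0.3732 = 1.1268%.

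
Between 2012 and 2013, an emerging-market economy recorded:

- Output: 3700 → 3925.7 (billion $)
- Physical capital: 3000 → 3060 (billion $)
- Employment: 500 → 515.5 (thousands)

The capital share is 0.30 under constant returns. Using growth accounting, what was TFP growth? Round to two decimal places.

TFP grew 3.33%.

Output growth = (3925.7 − 3700) / 3700 = 6.1%.
Physical capital growth = (3060 − 3000) / 3000 = 2%.
Employment growth = (515.5 − 500) / 500 = 3.1%.
Labor's share = 1 − 0.3 = 0.7.
Physical capital: 0.3 × 2 = 0.6 pp.
Employment: 0.7 × 3.1 = 2.17 pp.
TFP growth = 6.1 − 2.77 = 3.33%.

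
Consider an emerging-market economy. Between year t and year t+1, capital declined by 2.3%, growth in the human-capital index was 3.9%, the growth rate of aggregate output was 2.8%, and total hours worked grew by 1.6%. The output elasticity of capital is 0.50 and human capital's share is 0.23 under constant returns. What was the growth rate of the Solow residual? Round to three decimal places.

2.621%

Labor's share = 1 − 0.5 − 0.23 = 0.27.
Capital: 0.5 × (-2.3) = -1.15 pp.
The human-capital index: 0.23 × 3.9 = 0.897 pp.
Total hours worked: 0.27 × 1.6 = 0.432 pp.
TFP growth = 2.8 − 0.179 = 2.621%.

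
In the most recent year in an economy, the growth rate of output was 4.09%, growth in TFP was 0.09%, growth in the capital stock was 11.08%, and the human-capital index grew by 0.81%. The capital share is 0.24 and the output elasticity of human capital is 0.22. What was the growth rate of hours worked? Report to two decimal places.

Hours worked grew 2.15%.

Labor's share = 1 − 0.24 − 0.22 = 0.54.
gY = gA + 0.24×11.08 + 0.22×0.81 + 0.54×g.
0.54×g = 4.09 − 0.09 − 2.8374 = 1.1626.
g = 1.1626 / 0.54 = 2.153%.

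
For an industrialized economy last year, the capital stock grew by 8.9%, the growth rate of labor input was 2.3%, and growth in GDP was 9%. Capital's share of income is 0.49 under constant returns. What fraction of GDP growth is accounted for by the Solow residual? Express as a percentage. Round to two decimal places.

The Solow residual accounted for 38.51% of growth.

Labor's share = 1 − 0.49 = 0.51.
The capital stock: 0.49 × 8.9 = 4.361 pp.
Labor input: 0.51 × 2.3 = 1.173 pp.
TFP growth = 9 − 5.534 = 3.466%.
TFP share of growth = 3.466 / 9 × 100 = 38.5111%.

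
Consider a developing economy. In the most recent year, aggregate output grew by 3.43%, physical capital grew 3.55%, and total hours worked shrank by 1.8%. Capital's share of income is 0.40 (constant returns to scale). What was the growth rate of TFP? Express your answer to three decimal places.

TFP growth was 3.090%.

Labor's share = 1 − 0.4 = 0.6.
Physical capital: 0.4 × 3.55 = 1.42 pp.
Total hours worked: 0.6 × (-1.8) = -1.08 pp.
TFP growth = 3.43 − 0.34 = 3.09%.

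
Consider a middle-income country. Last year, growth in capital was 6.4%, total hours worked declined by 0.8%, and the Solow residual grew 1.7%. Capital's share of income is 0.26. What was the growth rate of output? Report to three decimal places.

Labor's share = 1 − 0.26 = 0.74.
Capital: 0.26 × 6.4 = 1.664 pp.
Total hours worked: 0.74 × (-0.8) = -0.592 pp.
Output growth = 1.7 + 1.072 = 2.772%.

Output growth was 2.772%.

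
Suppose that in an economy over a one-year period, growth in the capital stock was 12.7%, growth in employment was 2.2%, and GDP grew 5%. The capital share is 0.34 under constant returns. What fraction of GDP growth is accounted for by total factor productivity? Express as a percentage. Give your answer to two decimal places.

-15.40%

Labor's share = 1 − 0.34 = 0.66.
The capital stock: 0.34 × 12.7 = 4.318 pp.
Employment: 0.66 × 2.2 = 1.452 pp.
TFP growth = 5 − 5.77 = -0.77%.
TFP share of growth = -0.77 / 5 × 100 = -15.4%.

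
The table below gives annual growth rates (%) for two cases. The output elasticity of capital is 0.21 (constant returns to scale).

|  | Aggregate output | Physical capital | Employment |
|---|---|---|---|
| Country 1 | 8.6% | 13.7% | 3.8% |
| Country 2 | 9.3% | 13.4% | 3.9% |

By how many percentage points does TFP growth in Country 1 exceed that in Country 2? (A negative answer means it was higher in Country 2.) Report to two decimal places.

Labor's share = 1 − 0.21 = 0.79.
Country 1: TFP = 8.6 − 2.877 − 3.002 = 2.721%.
Country 2: TFP = 9.3 − 2.814 − 3.081 = 3.405%.
Difference = 2.721 − (3.405) = -0.684 pp.

-0.68 percentage points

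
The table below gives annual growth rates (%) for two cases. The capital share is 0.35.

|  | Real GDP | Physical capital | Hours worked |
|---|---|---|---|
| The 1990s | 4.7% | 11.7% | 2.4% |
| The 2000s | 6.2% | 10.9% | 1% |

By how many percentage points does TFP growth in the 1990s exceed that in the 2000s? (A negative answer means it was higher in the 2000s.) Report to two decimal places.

-2.69 percentage points

Labor's share = 1 − 0.35 = 0.65.
The 1990s: TFP = 4.7 − 4.095 − 1.56 = -0.955%.
The 2000s: TFP = 6.2 − 3.815 − 0.65 = 1.735%.
Difference = -0.955 − (1.735) = -2.69 pp.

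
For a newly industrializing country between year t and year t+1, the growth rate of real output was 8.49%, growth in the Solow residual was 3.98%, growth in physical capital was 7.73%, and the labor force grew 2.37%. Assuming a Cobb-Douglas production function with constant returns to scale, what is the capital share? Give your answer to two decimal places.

α = 0.40

gY = gA + α·gK + (1−α)·gL, so gY − gA − gL = α(gK − gL).
8.49 − 3.98 − 2.37 = α × (7.73 − 2.37).
2.14 = 5.36 α, so α = 0.3993.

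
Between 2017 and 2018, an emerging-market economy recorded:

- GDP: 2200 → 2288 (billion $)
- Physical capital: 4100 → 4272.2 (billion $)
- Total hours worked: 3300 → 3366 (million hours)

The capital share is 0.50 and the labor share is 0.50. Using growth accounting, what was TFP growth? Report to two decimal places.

GDP growth = (2288 − 2200) / 2200 = 4%.
Physical capital growth = (4272.2 − 4100) / 4100 = 4.2%.
Total hours worked growth = (3366 − 3300) / 3300 = 2%.
Labor's share = 1 − 0.5 = 0.5.
Physical capital: 0.5 × 4.2 = 2.1 pp.
Total hours worked: 0.5 × 2 = 1 pp.
TFP growth = 4 − 3.1 = 0.9%.

0.90%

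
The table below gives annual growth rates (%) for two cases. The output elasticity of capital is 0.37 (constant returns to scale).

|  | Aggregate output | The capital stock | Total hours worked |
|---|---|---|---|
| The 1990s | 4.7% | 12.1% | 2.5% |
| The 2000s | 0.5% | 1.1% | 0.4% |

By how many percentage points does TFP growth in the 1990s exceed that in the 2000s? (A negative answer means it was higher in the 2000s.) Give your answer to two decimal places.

Labor's share = 1 − 0.37 = 0.63.
The 1990s: TFP = 4.7 − 4.477 − 1.575 = -1.352%.
The 2000s: TFP = 0.5 − 0.407 − 0.252 = -0.159%.
Difference = -1.352 − (-0.159) = -1.193 pp.

-1.19 percentage points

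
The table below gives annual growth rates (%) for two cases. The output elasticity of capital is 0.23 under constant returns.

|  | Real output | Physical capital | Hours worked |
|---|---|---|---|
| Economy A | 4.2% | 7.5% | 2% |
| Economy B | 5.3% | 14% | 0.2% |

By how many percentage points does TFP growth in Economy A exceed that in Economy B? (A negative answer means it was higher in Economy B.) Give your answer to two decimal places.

Labor's share = 1 − 0.23 = 0.77.
Economy A: TFP = 4.2 − 1.725 − 1.54 = 0.935%.
Economy B: TFP = 5.3 − 3.22 − 0.154 = 1.926%.
Difference = 0.935 − (1.926) = -0.991 pp.

-0.99 percentage points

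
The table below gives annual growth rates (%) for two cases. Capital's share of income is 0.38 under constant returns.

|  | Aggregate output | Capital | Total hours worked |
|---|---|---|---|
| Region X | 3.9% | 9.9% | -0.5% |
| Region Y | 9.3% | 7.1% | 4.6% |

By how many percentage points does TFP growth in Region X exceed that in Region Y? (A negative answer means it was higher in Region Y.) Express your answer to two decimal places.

-3.30 percentage points

Labor's share = 1 − 0.38 = 0.62.
Region X: TFP = 3.9 − 3.762 + 0.31 = 0.448%.
Region Y: TFP = 9.3 − 2.698 − 2.852 = 3.75%.
Difference = 0.448 − (3.75) = -3.302 pp.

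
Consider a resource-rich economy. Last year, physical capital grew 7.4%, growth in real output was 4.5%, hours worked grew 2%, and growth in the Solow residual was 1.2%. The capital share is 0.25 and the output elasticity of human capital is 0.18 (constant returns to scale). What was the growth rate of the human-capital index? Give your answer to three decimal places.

The human-capital index grew 1.722%.

Labor's share = 1 − 0.25 − 0.18 = 0.57.
gY = gA + 0.25×7.4 + 0.57×2 + 0.18×g.
0.18×g = 4.5 − 1.2 − 2.99 = 0.31.
g = 0.31 / 0.18 = 1.72222%.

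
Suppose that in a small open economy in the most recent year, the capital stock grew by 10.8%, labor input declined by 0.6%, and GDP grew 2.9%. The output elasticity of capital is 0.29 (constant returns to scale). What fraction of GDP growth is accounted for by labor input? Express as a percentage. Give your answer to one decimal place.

Labor's share = 1 − 0.29 = 0.71.
Labor input contributed 0.71 × (-0.6) = -0.426 pp.
Share of growth = -0.426 / 2.9 × 100 = -14.69%.

Labor input accounted for -14.7% of growth.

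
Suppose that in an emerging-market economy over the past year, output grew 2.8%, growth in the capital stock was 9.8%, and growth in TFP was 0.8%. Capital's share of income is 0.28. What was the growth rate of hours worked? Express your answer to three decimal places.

Labor's share = 1 − 0.28 = 0.72.
gY = gA + 0.28×9.8 + 0.72×g.
0.72×g = 2.8 − 0.8 − 2.744 = -0.744.
g = -0.744 / 0.72 = -1.03333%.

-1.033%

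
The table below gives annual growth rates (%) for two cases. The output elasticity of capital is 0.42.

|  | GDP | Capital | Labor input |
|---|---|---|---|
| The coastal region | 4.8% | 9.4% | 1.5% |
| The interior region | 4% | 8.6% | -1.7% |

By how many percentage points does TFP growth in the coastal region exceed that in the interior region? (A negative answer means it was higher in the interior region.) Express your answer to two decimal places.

-1.39 percentage points

Labor's share = 1 − 0.42 = 0.58.
The coastal region: TFP = 4.8 − 3.948 − 0.87 = -0.018%.
The interior region: TFP = 4 − 3.612 + 0.986 = 1.374%.
Difference = -0.018 − (1.374) = -1.392 pp.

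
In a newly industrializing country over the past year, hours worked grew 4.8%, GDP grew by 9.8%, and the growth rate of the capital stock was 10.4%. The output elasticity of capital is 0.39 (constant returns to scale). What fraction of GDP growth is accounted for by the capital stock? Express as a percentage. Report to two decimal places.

41.39%

The capital stock contributed 0.39 × 10.4 = 4.056 pp.
Share of growth = 4.056 / 9.8 × 100 = 41.3878%.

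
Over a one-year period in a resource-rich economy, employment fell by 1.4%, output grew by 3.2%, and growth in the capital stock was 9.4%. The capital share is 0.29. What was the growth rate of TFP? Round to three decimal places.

TFP grew 1.468%.

Labor's share = 1 − 0.29 = 0.71.
The capital stock: 0.29 × 9.4 = 2.726 pp.
Employment: 0.71 × (-1.4) = -0.994 pp.
TFP growth = 3.2 − 1.732 = 1.468%.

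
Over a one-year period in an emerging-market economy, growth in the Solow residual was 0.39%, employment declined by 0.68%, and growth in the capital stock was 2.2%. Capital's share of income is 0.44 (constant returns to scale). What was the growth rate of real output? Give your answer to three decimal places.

Labor's share = 1 − 0.44 = 0.56.
The capital stock: 0.44 × 2.2 = 0.968 pp.
Employment: 0.56 × (-0.68) = -0.3808 pp.
Output growth = 0.39 + 0.5872 = 0.9772%.

0.977%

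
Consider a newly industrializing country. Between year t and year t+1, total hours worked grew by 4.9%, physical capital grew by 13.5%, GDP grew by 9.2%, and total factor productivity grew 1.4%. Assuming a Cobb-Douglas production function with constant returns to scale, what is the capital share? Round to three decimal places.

α = 0.337

gY = gA + α·gK + (1−α)·gL, so gY − gA − gL = α(gK − gL).
9.2 − 1.4 − 4.9 = α × (13.5 − 4.9).
2.9 = 8.6 α, so α = 0.33721.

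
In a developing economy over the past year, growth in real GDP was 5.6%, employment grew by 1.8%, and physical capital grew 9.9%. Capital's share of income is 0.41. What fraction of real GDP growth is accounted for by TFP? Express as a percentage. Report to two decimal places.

Labor's share = 1 − 0.41 = 0.59.
Physical capital: 0.41 × 9.9 = 4.059 pp.
Employment: 0.59 × 1.8 = 1.062 pp.
TFP growth = 5.6 − 5.121 = 0.479%.
TFP share of growth = 0.479 / 5.6 × 100 = 8.5536%.

8.55%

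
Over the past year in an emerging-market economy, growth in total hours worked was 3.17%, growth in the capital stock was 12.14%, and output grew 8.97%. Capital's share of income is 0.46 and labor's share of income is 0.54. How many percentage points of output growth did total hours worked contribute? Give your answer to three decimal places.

1.712 percentage points

Labor's share = 1 − 0.46 = 0.54.
Contribution = share × growth = 0.54 × 3.17 = 1.7118 pp.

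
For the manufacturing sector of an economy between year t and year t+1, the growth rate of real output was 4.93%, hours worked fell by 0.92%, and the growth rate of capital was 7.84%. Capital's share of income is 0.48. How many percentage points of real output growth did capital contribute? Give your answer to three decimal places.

3.763 pp

Contribution = share × growth = 0.48 × 7.84 = 3.7632 pp.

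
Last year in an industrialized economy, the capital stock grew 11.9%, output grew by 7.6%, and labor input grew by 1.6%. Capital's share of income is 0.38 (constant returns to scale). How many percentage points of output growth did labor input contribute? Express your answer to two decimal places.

0.99 pp

Labor's share = 1 − 0.38 = 0.62.
Contribution = share × growth = 0.62 × 1.6 = 0.992 pp.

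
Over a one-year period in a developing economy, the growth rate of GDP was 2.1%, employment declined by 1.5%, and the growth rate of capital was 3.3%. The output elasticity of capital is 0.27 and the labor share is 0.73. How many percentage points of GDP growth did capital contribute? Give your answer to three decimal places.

Contribution = share × growth = 0.27 × 3.3 = 0.891 pp.

0.891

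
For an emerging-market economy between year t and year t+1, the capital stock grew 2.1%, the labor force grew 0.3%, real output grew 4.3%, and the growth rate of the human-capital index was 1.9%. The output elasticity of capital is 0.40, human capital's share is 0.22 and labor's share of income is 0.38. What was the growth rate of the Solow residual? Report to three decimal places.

2.928%

Labor's share = 1 − 0.4 − 0.22 = 0.38.
The capital stock: 0.4 × 2.1 = 0.84 pp.
The human-capital index: 0.22 × 1.9 = 0.418 pp.
The labor force: 0.38 × 0.3 = 0.114 pp.
TFP growth = 4.3 − 1.372 = 2.928%.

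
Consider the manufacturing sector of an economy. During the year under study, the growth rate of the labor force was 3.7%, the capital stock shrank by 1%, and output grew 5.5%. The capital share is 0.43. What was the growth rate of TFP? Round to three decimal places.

3.821%

Labor's share = 1 − 0.43 = 0.57.
The capital stock: 0.43 × (-1) = -0.43 pp.
The labor force: 0.57 × 3.7 = 2.109 pp.
TFP growth = 5.5 − 1.679 = 3.821%.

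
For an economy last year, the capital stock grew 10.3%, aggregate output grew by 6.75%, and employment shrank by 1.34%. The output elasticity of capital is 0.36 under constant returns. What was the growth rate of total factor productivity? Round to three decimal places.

3.900%

Labor's share = 1 − 0.36 = 0.64.
The capital stock: 0.36 × 10.3 = 3.708 pp.
Employment: 0.64 × (-1.34) = -0.8576 pp.
TFP growth = 6.75 − 2.8504 = 3.8996%.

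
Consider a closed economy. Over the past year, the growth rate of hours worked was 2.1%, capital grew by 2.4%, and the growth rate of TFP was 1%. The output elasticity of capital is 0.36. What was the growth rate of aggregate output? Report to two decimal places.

Labor's share = 1 − 0.36 = 0.64.
Capital: 0.36 × 2.4 = 0.864 pp.
Hours worked: 0.64 × 2.1 = 1.344 pp.
Output growth = 1 + 2.208 = 3.208%.

Aggregate output grew 3.21%.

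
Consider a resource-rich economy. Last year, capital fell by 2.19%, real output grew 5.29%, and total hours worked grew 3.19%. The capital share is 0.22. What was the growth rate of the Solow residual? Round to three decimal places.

Labor's share = 1 − 0.22 = 0.78.
Capital: 0.22 × (-2.19) = -0.4818 pp.
Total hours worked: 0.78 × 3.19 = 2.4882 pp.
TFP growth = 5.29 − 2.0064 = 3.2836%.

3.284%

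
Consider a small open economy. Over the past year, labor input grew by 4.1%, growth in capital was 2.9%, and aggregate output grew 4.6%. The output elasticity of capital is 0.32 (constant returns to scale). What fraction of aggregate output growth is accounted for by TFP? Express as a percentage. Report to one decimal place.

Labor's share = 1 − 0.32 = 0.68.
Capital: 0.32 × 2.9 = 0.928 pp.
Labor input: 0.68 × 4.1 = 2.788 pp.
TFP growth = 4.6 − 3.716 = 0.884%.
TFP share of growth = 0.884 / 4.6 × 100 = 19.217%.

TFP accounted for 19.2% of growth.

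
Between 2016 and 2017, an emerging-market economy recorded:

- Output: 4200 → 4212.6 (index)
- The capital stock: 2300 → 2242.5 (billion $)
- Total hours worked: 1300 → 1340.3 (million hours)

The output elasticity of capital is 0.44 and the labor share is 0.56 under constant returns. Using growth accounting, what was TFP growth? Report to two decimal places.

-0.34%

Output growth = (4212.6 − 4200) / 4200 = 0.3%.
The capital stock growth = (2242.5 − 2300) / 2300 = -2.5%.
Total hours worked growth = (1340.3 − 1300) / 1300 = 3.1%.
Labor's share = 1 − 0.44 = 0.56.
The capital stock: 0.44 × (-2.5) = -1.1 pp.
Total hours worked: 0.56 × 3.1 = 1.736 pp.
TFP growth = 0.3 − 0.636 = -0.336%.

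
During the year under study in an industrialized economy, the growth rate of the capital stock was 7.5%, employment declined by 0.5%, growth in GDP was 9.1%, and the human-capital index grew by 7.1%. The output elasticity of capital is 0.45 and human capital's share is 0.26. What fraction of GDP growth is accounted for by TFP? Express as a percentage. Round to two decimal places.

Labor's share = 1 − 0.45 − 0.26 = 0.29.
The capital stock: 0.45 × 7.5 = 3.375 pp.
The human-capital index: 0.26 × 7.1 = 1.846 pp.
Employment: 0.29 × (-0.5) = -0.145 pp.
TFP growth = 9.1 − 5.076 = 4.024%.
TFP share of growth = 4.024 / 9.1 × 100 = 44.2198%.

TFP accounted for 44.22% of growth.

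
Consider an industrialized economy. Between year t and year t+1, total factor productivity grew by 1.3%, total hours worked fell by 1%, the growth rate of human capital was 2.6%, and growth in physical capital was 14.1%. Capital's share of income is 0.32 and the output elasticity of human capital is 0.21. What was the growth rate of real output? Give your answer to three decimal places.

Labor's share = 1 − 0.32 − 0.21 = 0.47.
Physical capital: 0.32 × 14.1 = 4.512 pp.
Human capital: 0.21 × 2.6 = 0.546 pp.
Total hours worked: 0.47 × (-1) = -0.47 pp.
Output growth = 1.3 + 4.588 = 5.888%.

5.888%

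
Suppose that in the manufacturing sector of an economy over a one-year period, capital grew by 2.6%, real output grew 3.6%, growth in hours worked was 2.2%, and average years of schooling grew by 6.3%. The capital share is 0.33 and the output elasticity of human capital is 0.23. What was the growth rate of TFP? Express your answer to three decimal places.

Labor's share = 1 − 0.33 − 0.23 = 0.44.
Capital: 0.33 × 2.6 = 0.858 pp.
Average years of schooling: 0.23 × 6.3 = 1.449 pp.
Hours worked: 0.44 × 2.2 = 0.968 pp.
TFP growth = 3.6 − 3.275 = 0.325%.

0.325%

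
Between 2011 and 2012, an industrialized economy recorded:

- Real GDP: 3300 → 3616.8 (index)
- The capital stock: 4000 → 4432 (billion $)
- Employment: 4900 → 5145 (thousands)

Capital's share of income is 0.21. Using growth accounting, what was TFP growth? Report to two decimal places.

Real GDP growth = (3616.8 − 3300) / 3300 = 9.6%.
The capital stock growth = (4432 − 4000) / 4000 = 10.8%.
Employment growth = (5145 − 4900) / 4900 = 5%.
Labor's share = 1 − 0.21 = 0.79.
The capital stock: 0.21 × 10.8 = 2.268 pp.
Employment: 0.79 × 5 = 3.95 pp.
TFP growth = 9.6 − 6.218 = 3.382%.

TFP growth was 3.38%.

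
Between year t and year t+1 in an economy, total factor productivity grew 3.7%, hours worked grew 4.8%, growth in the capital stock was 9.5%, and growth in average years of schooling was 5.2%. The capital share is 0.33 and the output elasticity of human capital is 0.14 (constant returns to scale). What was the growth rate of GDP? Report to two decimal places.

GDP growth was 10.11%.

Labor's share = 1 − 0.33 − 0.14 = 0.53.
The capital stock: 0.33 × 9.5 = 3.135 pp.
Average years of schooling: 0.14 × 5.2 = 0.728 pp.
Hours worked: 0.53 × 4.8 = 2.544 pp.
Output growth = 3.7 + 6.407 = 10.107%.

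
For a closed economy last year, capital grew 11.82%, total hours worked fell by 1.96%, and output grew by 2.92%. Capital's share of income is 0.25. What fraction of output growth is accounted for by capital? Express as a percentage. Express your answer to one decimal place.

101.2%

Capital contributed 0.25 × 11.82 = 2.955 pp.
Share of growth = 2.955 / 2.92 × 100 = 101.199%.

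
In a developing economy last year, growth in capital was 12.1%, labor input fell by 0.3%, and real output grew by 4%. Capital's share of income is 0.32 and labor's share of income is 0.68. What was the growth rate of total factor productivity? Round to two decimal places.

Labor's share = 1 − 0.32 = 0.68.
Capital: 0.32 × 12.1 = 3.872 pp.
Labor input: 0.68 × (-0.3) = -0.204 pp.
TFP growth = 4 − 3.668 = 0.332%.

Total factor productivity grew 0.33%.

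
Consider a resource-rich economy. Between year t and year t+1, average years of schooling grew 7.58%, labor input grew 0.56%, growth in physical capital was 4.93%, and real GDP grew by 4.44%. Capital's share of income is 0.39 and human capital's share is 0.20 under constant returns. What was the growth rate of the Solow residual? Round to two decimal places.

0.77%

Labor's share = 1 − 0.39 − 0.2 = 0.41.
Physical capital: 0.39 × 4.93 = 1.9227 pp.
Average years of schooling: 0.2 × 7.58 = 1.516 pp.
Labor input: 0.41 × 0.56 = 0.2296 pp.
TFP growth = 4.44 − 3.6683 = 0.7717%.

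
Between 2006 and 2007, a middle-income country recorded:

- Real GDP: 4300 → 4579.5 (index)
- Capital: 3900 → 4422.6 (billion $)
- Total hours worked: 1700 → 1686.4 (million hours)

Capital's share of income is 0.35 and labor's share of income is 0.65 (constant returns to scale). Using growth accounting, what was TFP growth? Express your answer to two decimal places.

TFP grew 2.33%.

Real GDP growth = (4579.5 − 4300) / 4300 = 6.5%.
Capital growth = (4422.6 − 3900) / 3900 = 13.4%.
Total hours worked growth = (1686.4 − 1700) / 1700 = -0.8%.
Labor's share = 1 − 0.35 = 0.65.
Capital: 0.35 × 13.4 = 4.69 pp.
Total hours worked: 0.65 × (-0.8) = -0.52 pp.
TFP growth = 6.5 − 4.17 = 2.33%.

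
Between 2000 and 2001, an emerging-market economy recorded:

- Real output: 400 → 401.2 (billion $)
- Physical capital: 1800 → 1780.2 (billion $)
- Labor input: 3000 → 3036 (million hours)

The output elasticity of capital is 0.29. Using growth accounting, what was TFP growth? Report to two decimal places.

Real output growth = (401.2 − 400) / 400 = 0.3%.
Physical capital growth = (1780.2 − 1800) / 1800 = -1.1%.
Labor input growth = (3036 − 3000) / 3000 = 1.2%.
Labor's share = 1 − 0.29 = 0.71.
Physical capital: 0.29 × (-1.1) = -0.319 pp.
Labor input: 0.71 × 1.2 = 0.852 pp.
TFP growth = 0.3 − 0.533 = -0.233%.

-0.23%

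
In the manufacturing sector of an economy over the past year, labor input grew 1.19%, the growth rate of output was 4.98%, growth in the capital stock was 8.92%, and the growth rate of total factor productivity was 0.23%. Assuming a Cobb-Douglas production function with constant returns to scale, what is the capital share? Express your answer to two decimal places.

gY = gA + α·gK + (1−α)·gL, so gY − gA − gL = α(gK − gL).
4.98 − 0.23 − 1.19 = α × (8.92 − 1.19).
3.56 = 7.73 α, so α = 0.4605.

The capital share is 0.46.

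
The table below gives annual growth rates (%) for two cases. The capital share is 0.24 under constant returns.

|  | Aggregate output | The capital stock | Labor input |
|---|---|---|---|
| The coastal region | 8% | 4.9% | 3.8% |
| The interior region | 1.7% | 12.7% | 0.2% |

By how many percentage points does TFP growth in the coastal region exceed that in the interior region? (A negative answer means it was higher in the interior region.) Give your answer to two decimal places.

5.44 percentage points

Labor's share = 1 − 0.24 = 0.76.
The coastal region: TFP = 8 − 1.176 − 2.888 = 3.936%.
The interior region: TFP = 1.7 − 3.048 − 0.152 = -1.5%.
Difference = 3.936 − (-1.5) = 5.436 pp.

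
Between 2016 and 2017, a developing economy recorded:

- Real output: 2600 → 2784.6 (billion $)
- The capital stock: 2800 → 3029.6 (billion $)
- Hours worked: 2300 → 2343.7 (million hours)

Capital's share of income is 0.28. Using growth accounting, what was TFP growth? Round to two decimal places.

Real output growth = (2784.6 − 2600) / 2600 = 7.1%.
The capital stock growth = (3029.6 − 2800) / 2800 = 8.2%.
Hours worked growth = (2343.7 − 2300) / 2300 = 1.9%.
Labor's share = 1 − 0.28 = 0.72.
The capital stock: 0.28 × 8.2 = 2.296 pp.
Hours worked: 0.72 × 1.9 = 1.368 pp.
TFP growth = 7.1 − 3.664 = 3.436%.

3.44%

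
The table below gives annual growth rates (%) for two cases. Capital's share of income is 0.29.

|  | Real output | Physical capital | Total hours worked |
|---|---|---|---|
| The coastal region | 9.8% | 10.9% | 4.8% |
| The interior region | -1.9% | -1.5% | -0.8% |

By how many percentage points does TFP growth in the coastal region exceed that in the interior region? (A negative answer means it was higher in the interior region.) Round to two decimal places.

Labor's share = 1 − 0.29 = 0.71.
The coastal region: TFP = 9.8 − 3.161 − 3.408 = 3.231%.
The interior region: TFP = -1.9 + 0.435 + 0.568 = -0.897%.
Difference = 3.231 − (-0.897) = 4.128 pp.

4.13 percentage points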